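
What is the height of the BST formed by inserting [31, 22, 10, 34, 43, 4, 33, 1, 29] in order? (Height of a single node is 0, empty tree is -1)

Insertion order: [31, 22, 10, 34, 43, 4, 33, 1, 29]
Tree (level-order array): [31, 22, 34, 10, 29, 33, 43, 4, None, None, None, None, None, None, None, 1]
Compute height bottom-up (empty subtree = -1):
  height(1) = 1 + max(-1, -1) = 0
  height(4) = 1 + max(0, -1) = 1
  height(10) = 1 + max(1, -1) = 2
  height(29) = 1 + max(-1, -1) = 0
  height(22) = 1 + max(2, 0) = 3
  height(33) = 1 + max(-1, -1) = 0
  height(43) = 1 + max(-1, -1) = 0
  height(34) = 1 + max(0, 0) = 1
  height(31) = 1 + max(3, 1) = 4
Height = 4


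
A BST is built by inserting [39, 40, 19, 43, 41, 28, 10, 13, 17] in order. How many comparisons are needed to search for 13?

Search path for 13: 39 -> 19 -> 10 -> 13
Found: True
Comparisons: 4


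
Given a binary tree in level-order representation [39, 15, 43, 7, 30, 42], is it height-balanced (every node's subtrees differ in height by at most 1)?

Tree (level-order array): [39, 15, 43, 7, 30, 42]
Definition: a tree is height-balanced if, at every node, |h(left) - h(right)| <= 1 (empty subtree has height -1).
Bottom-up per-node check:
  node 7: h_left=-1, h_right=-1, diff=0 [OK], height=0
  node 30: h_left=-1, h_right=-1, diff=0 [OK], height=0
  node 15: h_left=0, h_right=0, diff=0 [OK], height=1
  node 42: h_left=-1, h_right=-1, diff=0 [OK], height=0
  node 43: h_left=0, h_right=-1, diff=1 [OK], height=1
  node 39: h_left=1, h_right=1, diff=0 [OK], height=2
All nodes satisfy the balance condition.
Result: Balanced


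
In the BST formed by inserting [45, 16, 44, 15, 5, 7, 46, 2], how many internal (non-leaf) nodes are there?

Tree built from: [45, 16, 44, 15, 5, 7, 46, 2]
Tree (level-order array): [45, 16, 46, 15, 44, None, None, 5, None, None, None, 2, 7]
Rule: An internal node has at least one child.
Per-node child counts:
  node 45: 2 child(ren)
  node 16: 2 child(ren)
  node 15: 1 child(ren)
  node 5: 2 child(ren)
  node 2: 0 child(ren)
  node 7: 0 child(ren)
  node 44: 0 child(ren)
  node 46: 0 child(ren)
Matching nodes: [45, 16, 15, 5]
Count of internal (non-leaf) nodes: 4


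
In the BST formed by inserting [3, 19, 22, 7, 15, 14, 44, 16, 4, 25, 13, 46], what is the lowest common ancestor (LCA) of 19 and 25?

Tree insertion order: [3, 19, 22, 7, 15, 14, 44, 16, 4, 25, 13, 46]
Tree (level-order array): [3, None, 19, 7, 22, 4, 15, None, 44, None, None, 14, 16, 25, 46, 13]
In a BST, the LCA of p=19, q=25 is the first node v on the
root-to-leaf path with p <= v <= q (go left if both < v, right if both > v).
Walk from root:
  at 3: both 19 and 25 > 3, go right
  at 19: 19 <= 19 <= 25, this is the LCA
LCA = 19


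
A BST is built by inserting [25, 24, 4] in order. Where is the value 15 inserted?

Starting tree (level order): [25, 24, None, 4]
Insertion path: 25 -> 24 -> 4
Result: insert 15 as right child of 4
Final tree (level order): [25, 24, None, 4, None, None, 15]


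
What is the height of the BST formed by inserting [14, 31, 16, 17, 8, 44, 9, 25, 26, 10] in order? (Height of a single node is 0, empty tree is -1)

Insertion order: [14, 31, 16, 17, 8, 44, 9, 25, 26, 10]
Tree (level-order array): [14, 8, 31, None, 9, 16, 44, None, 10, None, 17, None, None, None, None, None, 25, None, 26]
Compute height bottom-up (empty subtree = -1):
  height(10) = 1 + max(-1, -1) = 0
  height(9) = 1 + max(-1, 0) = 1
  height(8) = 1 + max(-1, 1) = 2
  height(26) = 1 + max(-1, -1) = 0
  height(25) = 1 + max(-1, 0) = 1
  height(17) = 1 + max(-1, 1) = 2
  height(16) = 1 + max(-1, 2) = 3
  height(44) = 1 + max(-1, -1) = 0
  height(31) = 1 + max(3, 0) = 4
  height(14) = 1 + max(2, 4) = 5
Height = 5


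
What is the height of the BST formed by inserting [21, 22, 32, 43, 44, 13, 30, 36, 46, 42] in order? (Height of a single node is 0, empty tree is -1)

Insertion order: [21, 22, 32, 43, 44, 13, 30, 36, 46, 42]
Tree (level-order array): [21, 13, 22, None, None, None, 32, 30, 43, None, None, 36, 44, None, 42, None, 46]
Compute height bottom-up (empty subtree = -1):
  height(13) = 1 + max(-1, -1) = 0
  height(30) = 1 + max(-1, -1) = 0
  height(42) = 1 + max(-1, -1) = 0
  height(36) = 1 + max(-1, 0) = 1
  height(46) = 1 + max(-1, -1) = 0
  height(44) = 1 + max(-1, 0) = 1
  height(43) = 1 + max(1, 1) = 2
  height(32) = 1 + max(0, 2) = 3
  height(22) = 1 + max(-1, 3) = 4
  height(21) = 1 + max(0, 4) = 5
Height = 5


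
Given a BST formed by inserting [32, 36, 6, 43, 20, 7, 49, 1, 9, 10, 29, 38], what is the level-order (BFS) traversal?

Tree insertion order: [32, 36, 6, 43, 20, 7, 49, 1, 9, 10, 29, 38]
Tree (level-order array): [32, 6, 36, 1, 20, None, 43, None, None, 7, 29, 38, 49, None, 9, None, None, None, None, None, None, None, 10]
BFS from the root, enqueuing left then right child of each popped node:
  queue [32] -> pop 32, enqueue [6, 36], visited so far: [32]
  queue [6, 36] -> pop 6, enqueue [1, 20], visited so far: [32, 6]
  queue [36, 1, 20] -> pop 36, enqueue [43], visited so far: [32, 6, 36]
  queue [1, 20, 43] -> pop 1, enqueue [none], visited so far: [32, 6, 36, 1]
  queue [20, 43] -> pop 20, enqueue [7, 29], visited so far: [32, 6, 36, 1, 20]
  queue [43, 7, 29] -> pop 43, enqueue [38, 49], visited so far: [32, 6, 36, 1, 20, 43]
  queue [7, 29, 38, 49] -> pop 7, enqueue [9], visited so far: [32, 6, 36, 1, 20, 43, 7]
  queue [29, 38, 49, 9] -> pop 29, enqueue [none], visited so far: [32, 6, 36, 1, 20, 43, 7, 29]
  queue [38, 49, 9] -> pop 38, enqueue [none], visited so far: [32, 6, 36, 1, 20, 43, 7, 29, 38]
  queue [49, 9] -> pop 49, enqueue [none], visited so far: [32, 6, 36, 1, 20, 43, 7, 29, 38, 49]
  queue [9] -> pop 9, enqueue [10], visited so far: [32, 6, 36, 1, 20, 43, 7, 29, 38, 49, 9]
  queue [10] -> pop 10, enqueue [none], visited so far: [32, 6, 36, 1, 20, 43, 7, 29, 38, 49, 9, 10]
Result: [32, 6, 36, 1, 20, 43, 7, 29, 38, 49, 9, 10]


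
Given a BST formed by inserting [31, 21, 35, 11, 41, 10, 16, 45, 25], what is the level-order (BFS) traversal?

Tree insertion order: [31, 21, 35, 11, 41, 10, 16, 45, 25]
Tree (level-order array): [31, 21, 35, 11, 25, None, 41, 10, 16, None, None, None, 45]
BFS from the root, enqueuing left then right child of each popped node:
  queue [31] -> pop 31, enqueue [21, 35], visited so far: [31]
  queue [21, 35] -> pop 21, enqueue [11, 25], visited so far: [31, 21]
  queue [35, 11, 25] -> pop 35, enqueue [41], visited so far: [31, 21, 35]
  queue [11, 25, 41] -> pop 11, enqueue [10, 16], visited so far: [31, 21, 35, 11]
  queue [25, 41, 10, 16] -> pop 25, enqueue [none], visited so far: [31, 21, 35, 11, 25]
  queue [41, 10, 16] -> pop 41, enqueue [45], visited so far: [31, 21, 35, 11, 25, 41]
  queue [10, 16, 45] -> pop 10, enqueue [none], visited so far: [31, 21, 35, 11, 25, 41, 10]
  queue [16, 45] -> pop 16, enqueue [none], visited so far: [31, 21, 35, 11, 25, 41, 10, 16]
  queue [45] -> pop 45, enqueue [none], visited so far: [31, 21, 35, 11, 25, 41, 10, 16, 45]
Result: [31, 21, 35, 11, 25, 41, 10, 16, 45]


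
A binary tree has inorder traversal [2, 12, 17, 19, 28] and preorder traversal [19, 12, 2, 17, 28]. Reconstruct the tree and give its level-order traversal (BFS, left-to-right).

Inorder:  [2, 12, 17, 19, 28]
Preorder: [19, 12, 2, 17, 28]
Algorithm: preorder visits root first, so consume preorder in order;
for each root, split the current inorder slice at that value into
left-subtree inorder and right-subtree inorder, then recurse.
Recursive splits:
  root=19; inorder splits into left=[2, 12, 17], right=[28]
  root=12; inorder splits into left=[2], right=[17]
  root=2; inorder splits into left=[], right=[]
  root=17; inorder splits into left=[], right=[]
  root=28; inorder splits into left=[], right=[]
Reconstructed level-order: [19, 12, 28, 2, 17]


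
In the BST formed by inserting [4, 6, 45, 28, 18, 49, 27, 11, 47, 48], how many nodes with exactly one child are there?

Tree built from: [4, 6, 45, 28, 18, 49, 27, 11, 47, 48]
Tree (level-order array): [4, None, 6, None, 45, 28, 49, 18, None, 47, None, 11, 27, None, 48]
Rule: These are nodes with exactly 1 non-null child.
Per-node child counts:
  node 4: 1 child(ren)
  node 6: 1 child(ren)
  node 45: 2 child(ren)
  node 28: 1 child(ren)
  node 18: 2 child(ren)
  node 11: 0 child(ren)
  node 27: 0 child(ren)
  node 49: 1 child(ren)
  node 47: 1 child(ren)
  node 48: 0 child(ren)
Matching nodes: [4, 6, 28, 49, 47]
Count of nodes with exactly one child: 5


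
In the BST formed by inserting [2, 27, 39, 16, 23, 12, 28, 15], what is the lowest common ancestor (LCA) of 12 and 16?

Tree insertion order: [2, 27, 39, 16, 23, 12, 28, 15]
Tree (level-order array): [2, None, 27, 16, 39, 12, 23, 28, None, None, 15]
In a BST, the LCA of p=12, q=16 is the first node v on the
root-to-leaf path with p <= v <= q (go left if both < v, right if both > v).
Walk from root:
  at 2: both 12 and 16 > 2, go right
  at 27: both 12 and 16 < 27, go left
  at 16: 12 <= 16 <= 16, this is the LCA
LCA = 16


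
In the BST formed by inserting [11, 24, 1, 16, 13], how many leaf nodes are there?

Tree built from: [11, 24, 1, 16, 13]
Tree (level-order array): [11, 1, 24, None, None, 16, None, 13]
Rule: A leaf has 0 children.
Per-node child counts:
  node 11: 2 child(ren)
  node 1: 0 child(ren)
  node 24: 1 child(ren)
  node 16: 1 child(ren)
  node 13: 0 child(ren)
Matching nodes: [1, 13]
Count of leaf nodes: 2


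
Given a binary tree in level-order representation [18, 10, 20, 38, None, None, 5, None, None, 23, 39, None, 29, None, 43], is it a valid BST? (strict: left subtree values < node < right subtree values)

Level-order array: [18, 10, 20, 38, None, None, 5, None, None, 23, 39, None, 29, None, 43]
Validate using subtree bounds (lo, hi): at each node, require lo < value < hi,
then recurse left with hi=value and right with lo=value.
Preorder trace (stopping at first violation):
  at node 18 with bounds (-inf, +inf): OK
  at node 10 with bounds (-inf, 18): OK
  at node 38 with bounds (-inf, 10): VIOLATION
Node 38 violates its bound: not (-inf < 38 < 10).
Result: Not a valid BST


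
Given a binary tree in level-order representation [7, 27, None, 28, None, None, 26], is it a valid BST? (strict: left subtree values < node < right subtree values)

Level-order array: [7, 27, None, 28, None, None, 26]
Validate using subtree bounds (lo, hi): at each node, require lo < value < hi,
then recurse left with hi=value and right with lo=value.
Preorder trace (stopping at first violation):
  at node 7 with bounds (-inf, +inf): OK
  at node 27 with bounds (-inf, 7): VIOLATION
Node 27 violates its bound: not (-inf < 27 < 7).
Result: Not a valid BST


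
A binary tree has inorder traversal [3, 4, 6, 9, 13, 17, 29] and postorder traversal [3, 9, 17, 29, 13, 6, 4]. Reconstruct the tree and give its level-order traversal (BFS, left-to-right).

Inorder:   [3, 4, 6, 9, 13, 17, 29]
Postorder: [3, 9, 17, 29, 13, 6, 4]
Algorithm: postorder visits root last, so walk postorder right-to-left;
each value is the root of the current inorder slice — split it at that
value, recurse on the right subtree first, then the left.
Recursive splits:
  root=4; inorder splits into left=[3], right=[6, 9, 13, 17, 29]
  root=6; inorder splits into left=[], right=[9, 13, 17, 29]
  root=13; inorder splits into left=[9], right=[17, 29]
  root=29; inorder splits into left=[17], right=[]
  root=17; inorder splits into left=[], right=[]
  root=9; inorder splits into left=[], right=[]
  root=3; inorder splits into left=[], right=[]
Reconstructed level-order: [4, 3, 6, 13, 9, 29, 17]


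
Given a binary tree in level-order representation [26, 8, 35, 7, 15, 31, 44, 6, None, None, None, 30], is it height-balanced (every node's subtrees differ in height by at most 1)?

Tree (level-order array): [26, 8, 35, 7, 15, 31, 44, 6, None, None, None, 30]
Definition: a tree is height-balanced if, at every node, |h(left) - h(right)| <= 1 (empty subtree has height -1).
Bottom-up per-node check:
  node 6: h_left=-1, h_right=-1, diff=0 [OK], height=0
  node 7: h_left=0, h_right=-1, diff=1 [OK], height=1
  node 15: h_left=-1, h_right=-1, diff=0 [OK], height=0
  node 8: h_left=1, h_right=0, diff=1 [OK], height=2
  node 30: h_left=-1, h_right=-1, diff=0 [OK], height=0
  node 31: h_left=0, h_right=-1, diff=1 [OK], height=1
  node 44: h_left=-1, h_right=-1, diff=0 [OK], height=0
  node 35: h_left=1, h_right=0, diff=1 [OK], height=2
  node 26: h_left=2, h_right=2, diff=0 [OK], height=3
All nodes satisfy the balance condition.
Result: Balanced


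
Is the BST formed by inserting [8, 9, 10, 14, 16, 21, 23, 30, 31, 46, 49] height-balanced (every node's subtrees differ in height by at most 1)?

Tree (level-order array): [8, None, 9, None, 10, None, 14, None, 16, None, 21, None, 23, None, 30, None, 31, None, 46, None, 49]
Definition: a tree is height-balanced if, at every node, |h(left) - h(right)| <= 1 (empty subtree has height -1).
Bottom-up per-node check:
  node 49: h_left=-1, h_right=-1, diff=0 [OK], height=0
  node 46: h_left=-1, h_right=0, diff=1 [OK], height=1
  node 31: h_left=-1, h_right=1, diff=2 [FAIL (|-1-1|=2 > 1)], height=2
  node 30: h_left=-1, h_right=2, diff=3 [FAIL (|-1-2|=3 > 1)], height=3
  node 23: h_left=-1, h_right=3, diff=4 [FAIL (|-1-3|=4 > 1)], height=4
  node 21: h_left=-1, h_right=4, diff=5 [FAIL (|-1-4|=5 > 1)], height=5
  node 16: h_left=-1, h_right=5, diff=6 [FAIL (|-1-5|=6 > 1)], height=6
  node 14: h_left=-1, h_right=6, diff=7 [FAIL (|-1-6|=7 > 1)], height=7
  node 10: h_left=-1, h_right=7, diff=8 [FAIL (|-1-7|=8 > 1)], height=8
  node 9: h_left=-1, h_right=8, diff=9 [FAIL (|-1-8|=9 > 1)], height=9
  node 8: h_left=-1, h_right=9, diff=10 [FAIL (|-1-9|=10 > 1)], height=10
Node 31 violates the condition: |-1 - 1| = 2 > 1.
Result: Not balanced


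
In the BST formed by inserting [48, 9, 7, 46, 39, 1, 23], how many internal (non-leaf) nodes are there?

Tree built from: [48, 9, 7, 46, 39, 1, 23]
Tree (level-order array): [48, 9, None, 7, 46, 1, None, 39, None, None, None, 23]
Rule: An internal node has at least one child.
Per-node child counts:
  node 48: 1 child(ren)
  node 9: 2 child(ren)
  node 7: 1 child(ren)
  node 1: 0 child(ren)
  node 46: 1 child(ren)
  node 39: 1 child(ren)
  node 23: 0 child(ren)
Matching nodes: [48, 9, 7, 46, 39]
Count of internal (non-leaf) nodes: 5


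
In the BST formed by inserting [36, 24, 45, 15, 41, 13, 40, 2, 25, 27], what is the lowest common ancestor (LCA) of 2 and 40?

Tree insertion order: [36, 24, 45, 15, 41, 13, 40, 2, 25, 27]
Tree (level-order array): [36, 24, 45, 15, 25, 41, None, 13, None, None, 27, 40, None, 2]
In a BST, the LCA of p=2, q=40 is the first node v on the
root-to-leaf path with p <= v <= q (go left if both < v, right if both > v).
Walk from root:
  at 36: 2 <= 36 <= 40, this is the LCA
LCA = 36


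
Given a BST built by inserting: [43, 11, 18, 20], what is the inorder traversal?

Tree insertion order: [43, 11, 18, 20]
Tree (level-order array): [43, 11, None, None, 18, None, 20]
Inorder traversal: [11, 18, 20, 43]


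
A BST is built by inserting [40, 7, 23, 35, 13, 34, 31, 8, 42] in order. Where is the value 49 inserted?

Starting tree (level order): [40, 7, 42, None, 23, None, None, 13, 35, 8, None, 34, None, None, None, 31]
Insertion path: 40 -> 42
Result: insert 49 as right child of 42
Final tree (level order): [40, 7, 42, None, 23, None, 49, 13, 35, None, None, 8, None, 34, None, None, None, 31]


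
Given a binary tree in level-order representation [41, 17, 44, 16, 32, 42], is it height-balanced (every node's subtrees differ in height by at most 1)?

Tree (level-order array): [41, 17, 44, 16, 32, 42]
Definition: a tree is height-balanced if, at every node, |h(left) - h(right)| <= 1 (empty subtree has height -1).
Bottom-up per-node check:
  node 16: h_left=-1, h_right=-1, diff=0 [OK], height=0
  node 32: h_left=-1, h_right=-1, diff=0 [OK], height=0
  node 17: h_left=0, h_right=0, diff=0 [OK], height=1
  node 42: h_left=-1, h_right=-1, diff=0 [OK], height=0
  node 44: h_left=0, h_right=-1, diff=1 [OK], height=1
  node 41: h_left=1, h_right=1, diff=0 [OK], height=2
All nodes satisfy the balance condition.
Result: Balanced


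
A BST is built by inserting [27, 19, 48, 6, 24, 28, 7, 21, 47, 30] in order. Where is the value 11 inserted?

Starting tree (level order): [27, 19, 48, 6, 24, 28, None, None, 7, 21, None, None, 47, None, None, None, None, 30]
Insertion path: 27 -> 19 -> 6 -> 7
Result: insert 11 as right child of 7
Final tree (level order): [27, 19, 48, 6, 24, 28, None, None, 7, 21, None, None, 47, None, 11, None, None, 30]


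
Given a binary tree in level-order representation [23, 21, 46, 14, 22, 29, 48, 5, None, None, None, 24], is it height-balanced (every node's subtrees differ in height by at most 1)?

Tree (level-order array): [23, 21, 46, 14, 22, 29, 48, 5, None, None, None, 24]
Definition: a tree is height-balanced if, at every node, |h(left) - h(right)| <= 1 (empty subtree has height -1).
Bottom-up per-node check:
  node 5: h_left=-1, h_right=-1, diff=0 [OK], height=0
  node 14: h_left=0, h_right=-1, diff=1 [OK], height=1
  node 22: h_left=-1, h_right=-1, diff=0 [OK], height=0
  node 21: h_left=1, h_right=0, diff=1 [OK], height=2
  node 24: h_left=-1, h_right=-1, diff=0 [OK], height=0
  node 29: h_left=0, h_right=-1, diff=1 [OK], height=1
  node 48: h_left=-1, h_right=-1, diff=0 [OK], height=0
  node 46: h_left=1, h_right=0, diff=1 [OK], height=2
  node 23: h_left=2, h_right=2, diff=0 [OK], height=3
All nodes satisfy the balance condition.
Result: Balanced


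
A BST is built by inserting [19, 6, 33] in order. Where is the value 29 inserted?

Starting tree (level order): [19, 6, 33]
Insertion path: 19 -> 33
Result: insert 29 as left child of 33
Final tree (level order): [19, 6, 33, None, None, 29]


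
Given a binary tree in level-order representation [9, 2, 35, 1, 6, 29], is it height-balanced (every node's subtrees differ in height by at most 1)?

Tree (level-order array): [9, 2, 35, 1, 6, 29]
Definition: a tree is height-balanced if, at every node, |h(left) - h(right)| <= 1 (empty subtree has height -1).
Bottom-up per-node check:
  node 1: h_left=-1, h_right=-1, diff=0 [OK], height=0
  node 6: h_left=-1, h_right=-1, diff=0 [OK], height=0
  node 2: h_left=0, h_right=0, diff=0 [OK], height=1
  node 29: h_left=-1, h_right=-1, diff=0 [OK], height=0
  node 35: h_left=0, h_right=-1, diff=1 [OK], height=1
  node 9: h_left=1, h_right=1, diff=0 [OK], height=2
All nodes satisfy the balance condition.
Result: Balanced


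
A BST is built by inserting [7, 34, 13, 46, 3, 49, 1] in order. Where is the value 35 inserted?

Starting tree (level order): [7, 3, 34, 1, None, 13, 46, None, None, None, None, None, 49]
Insertion path: 7 -> 34 -> 46
Result: insert 35 as left child of 46
Final tree (level order): [7, 3, 34, 1, None, 13, 46, None, None, None, None, 35, 49]


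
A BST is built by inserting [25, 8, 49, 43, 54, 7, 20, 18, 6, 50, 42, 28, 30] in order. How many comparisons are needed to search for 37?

Search path for 37: 25 -> 49 -> 43 -> 42 -> 28 -> 30
Found: False
Comparisons: 6


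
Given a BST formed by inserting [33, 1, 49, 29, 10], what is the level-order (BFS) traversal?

Tree insertion order: [33, 1, 49, 29, 10]
Tree (level-order array): [33, 1, 49, None, 29, None, None, 10]
BFS from the root, enqueuing left then right child of each popped node:
  queue [33] -> pop 33, enqueue [1, 49], visited so far: [33]
  queue [1, 49] -> pop 1, enqueue [29], visited so far: [33, 1]
  queue [49, 29] -> pop 49, enqueue [none], visited so far: [33, 1, 49]
  queue [29] -> pop 29, enqueue [10], visited so far: [33, 1, 49, 29]
  queue [10] -> pop 10, enqueue [none], visited so far: [33, 1, 49, 29, 10]
Result: [33, 1, 49, 29, 10]


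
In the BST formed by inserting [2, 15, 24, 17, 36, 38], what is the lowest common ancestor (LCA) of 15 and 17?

Tree insertion order: [2, 15, 24, 17, 36, 38]
Tree (level-order array): [2, None, 15, None, 24, 17, 36, None, None, None, 38]
In a BST, the LCA of p=15, q=17 is the first node v on the
root-to-leaf path with p <= v <= q (go left if both < v, right if both > v).
Walk from root:
  at 2: both 15 and 17 > 2, go right
  at 15: 15 <= 15 <= 17, this is the LCA
LCA = 15


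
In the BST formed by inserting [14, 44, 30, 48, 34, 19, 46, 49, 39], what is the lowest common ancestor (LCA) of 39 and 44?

Tree insertion order: [14, 44, 30, 48, 34, 19, 46, 49, 39]
Tree (level-order array): [14, None, 44, 30, 48, 19, 34, 46, 49, None, None, None, 39]
In a BST, the LCA of p=39, q=44 is the first node v on the
root-to-leaf path with p <= v <= q (go left if both < v, right if both > v).
Walk from root:
  at 14: both 39 and 44 > 14, go right
  at 44: 39 <= 44 <= 44, this is the LCA
LCA = 44


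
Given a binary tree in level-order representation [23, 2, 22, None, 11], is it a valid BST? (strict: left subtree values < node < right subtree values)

Level-order array: [23, 2, 22, None, 11]
Validate using subtree bounds (lo, hi): at each node, require lo < value < hi,
then recurse left with hi=value and right with lo=value.
Preorder trace (stopping at first violation):
  at node 23 with bounds (-inf, +inf): OK
  at node 2 with bounds (-inf, 23): OK
  at node 11 with bounds (2, 23): OK
  at node 22 with bounds (23, +inf): VIOLATION
Node 22 violates its bound: not (23 < 22 < +inf).
Result: Not a valid BST


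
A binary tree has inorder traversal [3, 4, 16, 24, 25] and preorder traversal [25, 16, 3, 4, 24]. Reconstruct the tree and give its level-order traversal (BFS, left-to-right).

Inorder:  [3, 4, 16, 24, 25]
Preorder: [25, 16, 3, 4, 24]
Algorithm: preorder visits root first, so consume preorder in order;
for each root, split the current inorder slice at that value into
left-subtree inorder and right-subtree inorder, then recurse.
Recursive splits:
  root=25; inorder splits into left=[3, 4, 16, 24], right=[]
  root=16; inorder splits into left=[3, 4], right=[24]
  root=3; inorder splits into left=[], right=[4]
  root=4; inorder splits into left=[], right=[]
  root=24; inorder splits into left=[], right=[]
Reconstructed level-order: [25, 16, 3, 24, 4]


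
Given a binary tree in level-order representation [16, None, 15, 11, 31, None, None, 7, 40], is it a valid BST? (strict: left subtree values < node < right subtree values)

Level-order array: [16, None, 15, 11, 31, None, None, 7, 40]
Validate using subtree bounds (lo, hi): at each node, require lo < value < hi,
then recurse left with hi=value and right with lo=value.
Preorder trace (stopping at first violation):
  at node 16 with bounds (-inf, +inf): OK
  at node 15 with bounds (16, +inf): VIOLATION
Node 15 violates its bound: not (16 < 15 < +inf).
Result: Not a valid BST


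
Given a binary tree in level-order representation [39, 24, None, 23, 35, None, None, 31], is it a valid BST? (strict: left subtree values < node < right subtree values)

Level-order array: [39, 24, None, 23, 35, None, None, 31]
Validate using subtree bounds (lo, hi): at each node, require lo < value < hi,
then recurse left with hi=value and right with lo=value.
Preorder trace (stopping at first violation):
  at node 39 with bounds (-inf, +inf): OK
  at node 24 with bounds (-inf, 39): OK
  at node 23 with bounds (-inf, 24): OK
  at node 35 with bounds (24, 39): OK
  at node 31 with bounds (24, 35): OK
No violation found at any node.
Result: Valid BST


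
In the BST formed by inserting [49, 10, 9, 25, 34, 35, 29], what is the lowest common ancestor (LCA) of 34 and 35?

Tree insertion order: [49, 10, 9, 25, 34, 35, 29]
Tree (level-order array): [49, 10, None, 9, 25, None, None, None, 34, 29, 35]
In a BST, the LCA of p=34, q=35 is the first node v on the
root-to-leaf path with p <= v <= q (go left if both < v, right if both > v).
Walk from root:
  at 49: both 34 and 35 < 49, go left
  at 10: both 34 and 35 > 10, go right
  at 25: both 34 and 35 > 25, go right
  at 34: 34 <= 34 <= 35, this is the LCA
LCA = 34


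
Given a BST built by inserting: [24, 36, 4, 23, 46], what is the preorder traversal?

Tree insertion order: [24, 36, 4, 23, 46]
Tree (level-order array): [24, 4, 36, None, 23, None, 46]
Preorder traversal: [24, 4, 23, 36, 46]


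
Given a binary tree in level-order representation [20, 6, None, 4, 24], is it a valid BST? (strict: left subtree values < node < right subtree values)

Level-order array: [20, 6, None, 4, 24]
Validate using subtree bounds (lo, hi): at each node, require lo < value < hi,
then recurse left with hi=value and right with lo=value.
Preorder trace (stopping at first violation):
  at node 20 with bounds (-inf, +inf): OK
  at node 6 with bounds (-inf, 20): OK
  at node 4 with bounds (-inf, 6): OK
  at node 24 with bounds (6, 20): VIOLATION
Node 24 violates its bound: not (6 < 24 < 20).
Result: Not a valid BST


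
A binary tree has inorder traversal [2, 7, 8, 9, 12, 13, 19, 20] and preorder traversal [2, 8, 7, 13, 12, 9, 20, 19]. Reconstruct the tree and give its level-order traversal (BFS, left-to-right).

Inorder:  [2, 7, 8, 9, 12, 13, 19, 20]
Preorder: [2, 8, 7, 13, 12, 9, 20, 19]
Algorithm: preorder visits root first, so consume preorder in order;
for each root, split the current inorder slice at that value into
left-subtree inorder and right-subtree inorder, then recurse.
Recursive splits:
  root=2; inorder splits into left=[], right=[7, 8, 9, 12, 13, 19, 20]
  root=8; inorder splits into left=[7], right=[9, 12, 13, 19, 20]
  root=7; inorder splits into left=[], right=[]
  root=13; inorder splits into left=[9, 12], right=[19, 20]
  root=12; inorder splits into left=[9], right=[]
  root=9; inorder splits into left=[], right=[]
  root=20; inorder splits into left=[19], right=[]
  root=19; inorder splits into left=[], right=[]
Reconstructed level-order: [2, 8, 7, 13, 12, 20, 9, 19]


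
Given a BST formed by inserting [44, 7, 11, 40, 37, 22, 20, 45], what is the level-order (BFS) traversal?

Tree insertion order: [44, 7, 11, 40, 37, 22, 20, 45]
Tree (level-order array): [44, 7, 45, None, 11, None, None, None, 40, 37, None, 22, None, 20]
BFS from the root, enqueuing left then right child of each popped node:
  queue [44] -> pop 44, enqueue [7, 45], visited so far: [44]
  queue [7, 45] -> pop 7, enqueue [11], visited so far: [44, 7]
  queue [45, 11] -> pop 45, enqueue [none], visited so far: [44, 7, 45]
  queue [11] -> pop 11, enqueue [40], visited so far: [44, 7, 45, 11]
  queue [40] -> pop 40, enqueue [37], visited so far: [44, 7, 45, 11, 40]
  queue [37] -> pop 37, enqueue [22], visited so far: [44, 7, 45, 11, 40, 37]
  queue [22] -> pop 22, enqueue [20], visited so far: [44, 7, 45, 11, 40, 37, 22]
  queue [20] -> pop 20, enqueue [none], visited so far: [44, 7, 45, 11, 40, 37, 22, 20]
Result: [44, 7, 45, 11, 40, 37, 22, 20]


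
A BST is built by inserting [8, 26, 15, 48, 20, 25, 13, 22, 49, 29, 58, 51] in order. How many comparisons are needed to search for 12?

Search path for 12: 8 -> 26 -> 15 -> 13
Found: False
Comparisons: 4


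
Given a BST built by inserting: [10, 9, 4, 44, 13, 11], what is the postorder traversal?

Tree insertion order: [10, 9, 4, 44, 13, 11]
Tree (level-order array): [10, 9, 44, 4, None, 13, None, None, None, 11]
Postorder traversal: [4, 9, 11, 13, 44, 10]


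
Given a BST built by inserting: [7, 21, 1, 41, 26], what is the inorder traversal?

Tree insertion order: [7, 21, 1, 41, 26]
Tree (level-order array): [7, 1, 21, None, None, None, 41, 26]
Inorder traversal: [1, 7, 21, 26, 41]


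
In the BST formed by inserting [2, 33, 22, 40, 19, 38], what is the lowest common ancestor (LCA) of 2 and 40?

Tree insertion order: [2, 33, 22, 40, 19, 38]
Tree (level-order array): [2, None, 33, 22, 40, 19, None, 38]
In a BST, the LCA of p=2, q=40 is the first node v on the
root-to-leaf path with p <= v <= q (go left if both < v, right if both > v).
Walk from root:
  at 2: 2 <= 2 <= 40, this is the LCA
LCA = 2


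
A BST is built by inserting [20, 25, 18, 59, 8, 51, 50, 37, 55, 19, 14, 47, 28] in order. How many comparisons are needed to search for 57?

Search path for 57: 20 -> 25 -> 59 -> 51 -> 55
Found: False
Comparisons: 5


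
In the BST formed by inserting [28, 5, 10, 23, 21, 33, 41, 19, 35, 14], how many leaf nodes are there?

Tree built from: [28, 5, 10, 23, 21, 33, 41, 19, 35, 14]
Tree (level-order array): [28, 5, 33, None, 10, None, 41, None, 23, 35, None, 21, None, None, None, 19, None, 14]
Rule: A leaf has 0 children.
Per-node child counts:
  node 28: 2 child(ren)
  node 5: 1 child(ren)
  node 10: 1 child(ren)
  node 23: 1 child(ren)
  node 21: 1 child(ren)
  node 19: 1 child(ren)
  node 14: 0 child(ren)
  node 33: 1 child(ren)
  node 41: 1 child(ren)
  node 35: 0 child(ren)
Matching nodes: [14, 35]
Count of leaf nodes: 2


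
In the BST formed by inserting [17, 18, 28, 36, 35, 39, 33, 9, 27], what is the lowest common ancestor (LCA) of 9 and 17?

Tree insertion order: [17, 18, 28, 36, 35, 39, 33, 9, 27]
Tree (level-order array): [17, 9, 18, None, None, None, 28, 27, 36, None, None, 35, 39, 33]
In a BST, the LCA of p=9, q=17 is the first node v on the
root-to-leaf path with p <= v <= q (go left if both < v, right if both > v).
Walk from root:
  at 17: 9 <= 17 <= 17, this is the LCA
LCA = 17


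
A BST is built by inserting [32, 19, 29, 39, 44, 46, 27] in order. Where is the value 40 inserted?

Starting tree (level order): [32, 19, 39, None, 29, None, 44, 27, None, None, 46]
Insertion path: 32 -> 39 -> 44
Result: insert 40 as left child of 44
Final tree (level order): [32, 19, 39, None, 29, None, 44, 27, None, 40, 46]


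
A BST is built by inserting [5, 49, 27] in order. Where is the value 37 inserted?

Starting tree (level order): [5, None, 49, 27]
Insertion path: 5 -> 49 -> 27
Result: insert 37 as right child of 27
Final tree (level order): [5, None, 49, 27, None, None, 37]


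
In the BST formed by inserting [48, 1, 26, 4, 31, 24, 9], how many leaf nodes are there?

Tree built from: [48, 1, 26, 4, 31, 24, 9]
Tree (level-order array): [48, 1, None, None, 26, 4, 31, None, 24, None, None, 9]
Rule: A leaf has 0 children.
Per-node child counts:
  node 48: 1 child(ren)
  node 1: 1 child(ren)
  node 26: 2 child(ren)
  node 4: 1 child(ren)
  node 24: 1 child(ren)
  node 9: 0 child(ren)
  node 31: 0 child(ren)
Matching nodes: [9, 31]
Count of leaf nodes: 2


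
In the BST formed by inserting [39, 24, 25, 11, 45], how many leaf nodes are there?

Tree built from: [39, 24, 25, 11, 45]
Tree (level-order array): [39, 24, 45, 11, 25]
Rule: A leaf has 0 children.
Per-node child counts:
  node 39: 2 child(ren)
  node 24: 2 child(ren)
  node 11: 0 child(ren)
  node 25: 0 child(ren)
  node 45: 0 child(ren)
Matching nodes: [11, 25, 45]
Count of leaf nodes: 3


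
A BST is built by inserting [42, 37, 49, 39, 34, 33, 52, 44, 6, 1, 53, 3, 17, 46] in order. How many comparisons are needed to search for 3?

Search path for 3: 42 -> 37 -> 34 -> 33 -> 6 -> 1 -> 3
Found: True
Comparisons: 7


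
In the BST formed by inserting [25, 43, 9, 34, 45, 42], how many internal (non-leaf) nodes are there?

Tree built from: [25, 43, 9, 34, 45, 42]
Tree (level-order array): [25, 9, 43, None, None, 34, 45, None, 42]
Rule: An internal node has at least one child.
Per-node child counts:
  node 25: 2 child(ren)
  node 9: 0 child(ren)
  node 43: 2 child(ren)
  node 34: 1 child(ren)
  node 42: 0 child(ren)
  node 45: 0 child(ren)
Matching nodes: [25, 43, 34]
Count of internal (non-leaf) nodes: 3


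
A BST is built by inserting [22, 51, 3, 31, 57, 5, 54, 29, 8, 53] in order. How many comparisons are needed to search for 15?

Search path for 15: 22 -> 3 -> 5 -> 8
Found: False
Comparisons: 4


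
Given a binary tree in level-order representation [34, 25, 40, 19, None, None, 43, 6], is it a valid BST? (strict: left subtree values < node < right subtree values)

Level-order array: [34, 25, 40, 19, None, None, 43, 6]
Validate using subtree bounds (lo, hi): at each node, require lo < value < hi,
then recurse left with hi=value and right with lo=value.
Preorder trace (stopping at first violation):
  at node 34 with bounds (-inf, +inf): OK
  at node 25 with bounds (-inf, 34): OK
  at node 19 with bounds (-inf, 25): OK
  at node 6 with bounds (-inf, 19): OK
  at node 40 with bounds (34, +inf): OK
  at node 43 with bounds (40, +inf): OK
No violation found at any node.
Result: Valid BST


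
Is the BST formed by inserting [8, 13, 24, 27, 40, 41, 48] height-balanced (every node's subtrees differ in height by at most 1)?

Tree (level-order array): [8, None, 13, None, 24, None, 27, None, 40, None, 41, None, 48]
Definition: a tree is height-balanced if, at every node, |h(left) - h(right)| <= 1 (empty subtree has height -1).
Bottom-up per-node check:
  node 48: h_left=-1, h_right=-1, diff=0 [OK], height=0
  node 41: h_left=-1, h_right=0, diff=1 [OK], height=1
  node 40: h_left=-1, h_right=1, diff=2 [FAIL (|-1-1|=2 > 1)], height=2
  node 27: h_left=-1, h_right=2, diff=3 [FAIL (|-1-2|=3 > 1)], height=3
  node 24: h_left=-1, h_right=3, diff=4 [FAIL (|-1-3|=4 > 1)], height=4
  node 13: h_left=-1, h_right=4, diff=5 [FAIL (|-1-4|=5 > 1)], height=5
  node 8: h_left=-1, h_right=5, diff=6 [FAIL (|-1-5|=6 > 1)], height=6
Node 40 violates the condition: |-1 - 1| = 2 > 1.
Result: Not balanced


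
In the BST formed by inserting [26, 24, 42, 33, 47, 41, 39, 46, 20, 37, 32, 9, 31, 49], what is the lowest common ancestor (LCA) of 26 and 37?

Tree insertion order: [26, 24, 42, 33, 47, 41, 39, 46, 20, 37, 32, 9, 31, 49]
Tree (level-order array): [26, 24, 42, 20, None, 33, 47, 9, None, 32, 41, 46, 49, None, None, 31, None, 39, None, None, None, None, None, None, None, 37]
In a BST, the LCA of p=26, q=37 is the first node v on the
root-to-leaf path with p <= v <= q (go left if both < v, right if both > v).
Walk from root:
  at 26: 26 <= 26 <= 37, this is the LCA
LCA = 26


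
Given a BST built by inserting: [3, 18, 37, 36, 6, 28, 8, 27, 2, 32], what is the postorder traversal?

Tree insertion order: [3, 18, 37, 36, 6, 28, 8, 27, 2, 32]
Tree (level-order array): [3, 2, 18, None, None, 6, 37, None, 8, 36, None, None, None, 28, None, 27, 32]
Postorder traversal: [2, 8, 6, 27, 32, 28, 36, 37, 18, 3]


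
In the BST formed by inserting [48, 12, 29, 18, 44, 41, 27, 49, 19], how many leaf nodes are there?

Tree built from: [48, 12, 29, 18, 44, 41, 27, 49, 19]
Tree (level-order array): [48, 12, 49, None, 29, None, None, 18, 44, None, 27, 41, None, 19]
Rule: A leaf has 0 children.
Per-node child counts:
  node 48: 2 child(ren)
  node 12: 1 child(ren)
  node 29: 2 child(ren)
  node 18: 1 child(ren)
  node 27: 1 child(ren)
  node 19: 0 child(ren)
  node 44: 1 child(ren)
  node 41: 0 child(ren)
  node 49: 0 child(ren)
Matching nodes: [19, 41, 49]
Count of leaf nodes: 3


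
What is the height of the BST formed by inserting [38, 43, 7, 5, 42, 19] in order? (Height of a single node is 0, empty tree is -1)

Insertion order: [38, 43, 7, 5, 42, 19]
Tree (level-order array): [38, 7, 43, 5, 19, 42]
Compute height bottom-up (empty subtree = -1):
  height(5) = 1 + max(-1, -1) = 0
  height(19) = 1 + max(-1, -1) = 0
  height(7) = 1 + max(0, 0) = 1
  height(42) = 1 + max(-1, -1) = 0
  height(43) = 1 + max(0, -1) = 1
  height(38) = 1 + max(1, 1) = 2
Height = 2


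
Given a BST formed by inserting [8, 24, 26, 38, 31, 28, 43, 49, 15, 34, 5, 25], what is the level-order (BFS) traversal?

Tree insertion order: [8, 24, 26, 38, 31, 28, 43, 49, 15, 34, 5, 25]
Tree (level-order array): [8, 5, 24, None, None, 15, 26, None, None, 25, 38, None, None, 31, 43, 28, 34, None, 49]
BFS from the root, enqueuing left then right child of each popped node:
  queue [8] -> pop 8, enqueue [5, 24], visited so far: [8]
  queue [5, 24] -> pop 5, enqueue [none], visited so far: [8, 5]
  queue [24] -> pop 24, enqueue [15, 26], visited so far: [8, 5, 24]
  queue [15, 26] -> pop 15, enqueue [none], visited so far: [8, 5, 24, 15]
  queue [26] -> pop 26, enqueue [25, 38], visited so far: [8, 5, 24, 15, 26]
  queue [25, 38] -> pop 25, enqueue [none], visited so far: [8, 5, 24, 15, 26, 25]
  queue [38] -> pop 38, enqueue [31, 43], visited so far: [8, 5, 24, 15, 26, 25, 38]
  queue [31, 43] -> pop 31, enqueue [28, 34], visited so far: [8, 5, 24, 15, 26, 25, 38, 31]
  queue [43, 28, 34] -> pop 43, enqueue [49], visited so far: [8, 5, 24, 15, 26, 25, 38, 31, 43]
  queue [28, 34, 49] -> pop 28, enqueue [none], visited so far: [8, 5, 24, 15, 26, 25, 38, 31, 43, 28]
  queue [34, 49] -> pop 34, enqueue [none], visited so far: [8, 5, 24, 15, 26, 25, 38, 31, 43, 28, 34]
  queue [49] -> pop 49, enqueue [none], visited so far: [8, 5, 24, 15, 26, 25, 38, 31, 43, 28, 34, 49]
Result: [8, 5, 24, 15, 26, 25, 38, 31, 43, 28, 34, 49]


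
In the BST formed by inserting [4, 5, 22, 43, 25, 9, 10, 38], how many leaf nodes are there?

Tree built from: [4, 5, 22, 43, 25, 9, 10, 38]
Tree (level-order array): [4, None, 5, None, 22, 9, 43, None, 10, 25, None, None, None, None, 38]
Rule: A leaf has 0 children.
Per-node child counts:
  node 4: 1 child(ren)
  node 5: 1 child(ren)
  node 22: 2 child(ren)
  node 9: 1 child(ren)
  node 10: 0 child(ren)
  node 43: 1 child(ren)
  node 25: 1 child(ren)
  node 38: 0 child(ren)
Matching nodes: [10, 38]
Count of leaf nodes: 2


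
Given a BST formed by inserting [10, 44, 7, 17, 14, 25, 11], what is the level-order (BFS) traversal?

Tree insertion order: [10, 44, 7, 17, 14, 25, 11]
Tree (level-order array): [10, 7, 44, None, None, 17, None, 14, 25, 11]
BFS from the root, enqueuing left then right child of each popped node:
  queue [10] -> pop 10, enqueue [7, 44], visited so far: [10]
  queue [7, 44] -> pop 7, enqueue [none], visited so far: [10, 7]
  queue [44] -> pop 44, enqueue [17], visited so far: [10, 7, 44]
  queue [17] -> pop 17, enqueue [14, 25], visited so far: [10, 7, 44, 17]
  queue [14, 25] -> pop 14, enqueue [11], visited so far: [10, 7, 44, 17, 14]
  queue [25, 11] -> pop 25, enqueue [none], visited so far: [10, 7, 44, 17, 14, 25]
  queue [11] -> pop 11, enqueue [none], visited so far: [10, 7, 44, 17, 14, 25, 11]
Result: [10, 7, 44, 17, 14, 25, 11]


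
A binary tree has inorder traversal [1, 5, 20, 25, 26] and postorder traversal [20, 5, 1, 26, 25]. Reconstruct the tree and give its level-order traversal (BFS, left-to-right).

Inorder:   [1, 5, 20, 25, 26]
Postorder: [20, 5, 1, 26, 25]
Algorithm: postorder visits root last, so walk postorder right-to-left;
each value is the root of the current inorder slice — split it at that
value, recurse on the right subtree first, then the left.
Recursive splits:
  root=25; inorder splits into left=[1, 5, 20], right=[26]
  root=26; inorder splits into left=[], right=[]
  root=1; inorder splits into left=[], right=[5, 20]
  root=5; inorder splits into left=[], right=[20]
  root=20; inorder splits into left=[], right=[]
Reconstructed level-order: [25, 1, 26, 5, 20]


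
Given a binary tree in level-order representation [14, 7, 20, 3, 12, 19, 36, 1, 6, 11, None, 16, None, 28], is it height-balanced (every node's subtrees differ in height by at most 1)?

Tree (level-order array): [14, 7, 20, 3, 12, 19, 36, 1, 6, 11, None, 16, None, 28]
Definition: a tree is height-balanced if, at every node, |h(left) - h(right)| <= 1 (empty subtree has height -1).
Bottom-up per-node check:
  node 1: h_left=-1, h_right=-1, diff=0 [OK], height=0
  node 6: h_left=-1, h_right=-1, diff=0 [OK], height=0
  node 3: h_left=0, h_right=0, diff=0 [OK], height=1
  node 11: h_left=-1, h_right=-1, diff=0 [OK], height=0
  node 12: h_left=0, h_right=-1, diff=1 [OK], height=1
  node 7: h_left=1, h_right=1, diff=0 [OK], height=2
  node 16: h_left=-1, h_right=-1, diff=0 [OK], height=0
  node 19: h_left=0, h_right=-1, diff=1 [OK], height=1
  node 28: h_left=-1, h_right=-1, diff=0 [OK], height=0
  node 36: h_left=0, h_right=-1, diff=1 [OK], height=1
  node 20: h_left=1, h_right=1, diff=0 [OK], height=2
  node 14: h_left=2, h_right=2, diff=0 [OK], height=3
All nodes satisfy the balance condition.
Result: Balanced


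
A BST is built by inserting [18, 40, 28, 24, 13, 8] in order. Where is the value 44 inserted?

Starting tree (level order): [18, 13, 40, 8, None, 28, None, None, None, 24]
Insertion path: 18 -> 40
Result: insert 44 as right child of 40
Final tree (level order): [18, 13, 40, 8, None, 28, 44, None, None, 24]
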